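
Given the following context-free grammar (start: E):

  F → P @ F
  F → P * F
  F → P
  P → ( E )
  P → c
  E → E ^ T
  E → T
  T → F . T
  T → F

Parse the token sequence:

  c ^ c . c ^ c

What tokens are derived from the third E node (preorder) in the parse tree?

c

[E [E [E [T [F [P c]]]] ^ [T [F [P c]] . [T [F [P c]]]]] ^ [T [F [P c]]]]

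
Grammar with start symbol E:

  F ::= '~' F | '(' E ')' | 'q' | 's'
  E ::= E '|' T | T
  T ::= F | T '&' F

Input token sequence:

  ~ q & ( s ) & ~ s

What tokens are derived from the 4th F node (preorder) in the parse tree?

[E [T [T [T [F ~ [F q]]] & [F ( [E [T [F s]]] )]] & [F ~ [F s]]]]

s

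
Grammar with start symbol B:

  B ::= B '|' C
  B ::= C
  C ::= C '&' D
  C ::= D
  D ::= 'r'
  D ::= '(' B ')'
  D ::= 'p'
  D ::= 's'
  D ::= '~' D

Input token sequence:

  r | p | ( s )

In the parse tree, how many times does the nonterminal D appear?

4

[B [B [B [C [D r]]] | [C [D p]]] | [C [D ( [B [C [D s]]] )]]]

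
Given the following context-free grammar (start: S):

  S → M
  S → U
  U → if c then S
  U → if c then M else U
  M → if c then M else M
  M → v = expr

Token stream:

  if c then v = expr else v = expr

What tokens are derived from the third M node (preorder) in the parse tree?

v = expr

[S [M if c then [M v = expr] else [M v = expr]]]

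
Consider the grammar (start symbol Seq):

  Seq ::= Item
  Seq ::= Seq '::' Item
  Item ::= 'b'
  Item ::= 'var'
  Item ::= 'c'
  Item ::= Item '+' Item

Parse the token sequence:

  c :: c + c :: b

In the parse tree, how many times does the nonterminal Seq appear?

3

[Seq [Seq [Seq [Item c]] :: [Item [Item c] + [Item c]]] :: [Item b]]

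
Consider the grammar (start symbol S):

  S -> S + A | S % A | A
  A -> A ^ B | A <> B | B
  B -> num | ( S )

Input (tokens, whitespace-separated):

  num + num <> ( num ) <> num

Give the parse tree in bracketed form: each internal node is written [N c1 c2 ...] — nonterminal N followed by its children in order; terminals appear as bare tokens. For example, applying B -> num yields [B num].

[S [S [A [B num]]] + [A [A [A [B num]] <> [B ( [S [A [B num]]] )]] <> [B num]]]

S
S + A
A + A
B + A
num + A
num + A <> B
num + A <> B <> B
num + B <> B <> B
num + num <> B <> B
num + num <> ( S ) <> B
num + num <> ( A ) <> B
num + num <> ( B ) <> B
num + num <> ( num ) <> B
num + num <> ( num ) <> num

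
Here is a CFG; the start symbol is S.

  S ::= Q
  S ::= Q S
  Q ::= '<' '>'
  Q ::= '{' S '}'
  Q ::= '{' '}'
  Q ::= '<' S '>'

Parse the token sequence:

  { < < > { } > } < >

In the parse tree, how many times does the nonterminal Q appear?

[S [Q { [S [Q < [S [Q < >] [S [Q { }]]] >]] }] [S [Q < >]]]

5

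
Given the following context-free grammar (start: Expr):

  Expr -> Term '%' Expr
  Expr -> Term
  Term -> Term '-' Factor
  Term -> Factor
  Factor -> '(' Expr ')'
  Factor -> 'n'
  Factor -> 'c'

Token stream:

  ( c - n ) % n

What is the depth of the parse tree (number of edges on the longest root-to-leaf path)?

[Expr [Term [Factor ( [Expr [Term [Term [Factor c]] - [Factor n]]] )]] % [Expr [Term [Factor n]]]]

7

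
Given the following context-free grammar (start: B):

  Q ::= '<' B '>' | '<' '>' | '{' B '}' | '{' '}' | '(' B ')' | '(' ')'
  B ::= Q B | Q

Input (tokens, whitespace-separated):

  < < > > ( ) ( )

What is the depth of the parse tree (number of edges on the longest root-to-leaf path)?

4

[B [Q < [B [Q < >]] >] [B [Q ( )] [B [Q ( )]]]]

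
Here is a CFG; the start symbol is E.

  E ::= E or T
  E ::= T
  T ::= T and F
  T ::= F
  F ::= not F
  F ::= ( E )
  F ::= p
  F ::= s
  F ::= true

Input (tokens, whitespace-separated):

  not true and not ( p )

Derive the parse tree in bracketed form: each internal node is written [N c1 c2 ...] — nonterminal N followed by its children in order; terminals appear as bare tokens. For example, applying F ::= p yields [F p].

E
T
T and F
F and F
not F and F
not true and F
not true and not F
not true and not ( E )
not true and not ( T )
not true and not ( F )
not true and not ( p )

[E [T [T [F not [F true]]] and [F not [F ( [E [T [F p]]] )]]]]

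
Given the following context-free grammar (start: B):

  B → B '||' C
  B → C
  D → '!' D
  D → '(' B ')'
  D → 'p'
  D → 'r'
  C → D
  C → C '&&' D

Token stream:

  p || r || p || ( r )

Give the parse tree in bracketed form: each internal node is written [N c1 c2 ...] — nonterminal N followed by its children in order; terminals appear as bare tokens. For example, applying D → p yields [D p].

[B [B [B [B [C [D p]]] || [C [D r]]] || [C [D p]]] || [C [D ( [B [C [D r]]] )]]]

B
B || C
B || C || C
B || C || C || C
C || C || C || C
D || C || C || C
p || C || C || C
p || D || C || C
p || r || C || C
p || r || D || C
p || r || p || C
p || r || p || D
p || r || p || ( B )
p || r || p || ( C )
p || r || p || ( D )
p || r || p || ( r )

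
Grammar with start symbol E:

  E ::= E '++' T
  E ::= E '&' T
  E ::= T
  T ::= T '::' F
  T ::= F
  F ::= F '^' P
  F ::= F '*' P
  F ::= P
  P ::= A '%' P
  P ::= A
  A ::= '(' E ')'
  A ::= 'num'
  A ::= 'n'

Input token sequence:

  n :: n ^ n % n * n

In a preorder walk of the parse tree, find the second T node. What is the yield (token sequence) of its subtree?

[E [T [T [F [P [A n]]]] :: [F [F [F [P [A n]]] ^ [P [A n] % [P [A n]]]] * [P [A n]]]]]

n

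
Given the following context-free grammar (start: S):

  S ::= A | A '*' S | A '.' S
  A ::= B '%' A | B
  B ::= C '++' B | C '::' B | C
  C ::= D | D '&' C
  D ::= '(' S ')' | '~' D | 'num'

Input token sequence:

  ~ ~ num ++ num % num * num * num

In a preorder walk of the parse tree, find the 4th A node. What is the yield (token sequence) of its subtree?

num

[S [A [B [C [D ~ [D ~ [D num]]]] ++ [B [C [D num]]]] % [A [B [C [D num]]]]] * [S [A [B [C [D num]]]] * [S [A [B [C [D num]]]]]]]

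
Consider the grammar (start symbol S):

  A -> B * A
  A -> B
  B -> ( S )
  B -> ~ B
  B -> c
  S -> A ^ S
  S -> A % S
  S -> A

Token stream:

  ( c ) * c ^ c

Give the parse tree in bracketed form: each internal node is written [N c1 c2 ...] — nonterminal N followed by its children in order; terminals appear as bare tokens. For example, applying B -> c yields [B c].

S
A ^ S
B * A ^ S
( S ) * A ^ S
( A ) * A ^ S
( B ) * A ^ S
( c ) * A ^ S
( c ) * B ^ S
( c ) * c ^ S
( c ) * c ^ A
( c ) * c ^ B
( c ) * c ^ c

[S [A [B ( [S [A [B c]]] )] * [A [B c]]] ^ [S [A [B c]]]]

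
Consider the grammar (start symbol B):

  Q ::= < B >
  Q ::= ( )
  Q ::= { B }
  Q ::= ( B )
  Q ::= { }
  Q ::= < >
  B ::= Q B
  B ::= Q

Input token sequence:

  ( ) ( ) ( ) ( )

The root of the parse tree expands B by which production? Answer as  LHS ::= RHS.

[B [Q ( )] [B [Q ( )] [B [Q ( )] [B [Q ( )]]]]]

B ::= Q B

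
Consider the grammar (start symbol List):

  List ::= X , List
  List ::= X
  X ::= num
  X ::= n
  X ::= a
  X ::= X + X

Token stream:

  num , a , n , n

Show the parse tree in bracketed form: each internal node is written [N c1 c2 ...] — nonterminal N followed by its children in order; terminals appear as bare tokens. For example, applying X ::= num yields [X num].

List
X , List
num , List
num , X , List
num , a , List
num , a , X , List
num , a , n , List
num , a , n , X
num , a , n , n

[List [X num] , [List [X a] , [List [X n] , [List [X n]]]]]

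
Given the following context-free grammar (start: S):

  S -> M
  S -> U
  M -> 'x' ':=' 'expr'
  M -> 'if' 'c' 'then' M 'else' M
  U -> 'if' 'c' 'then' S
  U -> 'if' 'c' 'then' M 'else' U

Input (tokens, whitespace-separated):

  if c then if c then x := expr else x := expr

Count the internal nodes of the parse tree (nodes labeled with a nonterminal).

6

[S [U if c then [S [M if c then [M x := expr] else [M x := expr]]]]]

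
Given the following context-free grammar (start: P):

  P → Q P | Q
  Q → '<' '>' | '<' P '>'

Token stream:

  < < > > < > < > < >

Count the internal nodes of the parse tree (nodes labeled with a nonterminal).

10

[P [Q < [P [Q < >]] >] [P [Q < >] [P [Q < >] [P [Q < >]]]]]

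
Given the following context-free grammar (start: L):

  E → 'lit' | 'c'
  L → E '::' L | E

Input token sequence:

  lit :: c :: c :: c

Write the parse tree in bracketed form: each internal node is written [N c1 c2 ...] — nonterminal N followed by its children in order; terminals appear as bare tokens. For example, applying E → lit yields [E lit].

[L [E lit] :: [L [E c] :: [L [E c] :: [L [E c]]]]]

L
E :: L
lit :: L
lit :: E :: L
lit :: c :: L
lit :: c :: E :: L
lit :: c :: c :: L
lit :: c :: c :: E
lit :: c :: c :: c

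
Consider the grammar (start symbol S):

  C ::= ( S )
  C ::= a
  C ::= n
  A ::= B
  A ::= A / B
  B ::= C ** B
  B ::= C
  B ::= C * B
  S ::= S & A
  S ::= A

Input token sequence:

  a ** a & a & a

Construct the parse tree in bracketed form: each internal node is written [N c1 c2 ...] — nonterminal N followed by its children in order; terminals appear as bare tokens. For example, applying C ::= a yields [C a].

[S [S [S [A [B [C a] ** [B [C a]]]]] & [A [B [C a]]]] & [A [B [C a]]]]

S
S & A
S & A & A
A & A & A
B & A & A
C ** B & A & A
a ** B & A & A
a ** C & A & A
a ** a & A & A
a ** a & B & A
a ** a & C & A
a ** a & a & A
a ** a & a & B
a ** a & a & C
a ** a & a & a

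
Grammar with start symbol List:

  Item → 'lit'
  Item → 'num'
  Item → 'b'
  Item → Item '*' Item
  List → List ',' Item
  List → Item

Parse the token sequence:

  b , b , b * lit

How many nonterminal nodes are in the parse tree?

8

[List [List [List [Item b]] , [Item b]] , [Item [Item b] * [Item lit]]]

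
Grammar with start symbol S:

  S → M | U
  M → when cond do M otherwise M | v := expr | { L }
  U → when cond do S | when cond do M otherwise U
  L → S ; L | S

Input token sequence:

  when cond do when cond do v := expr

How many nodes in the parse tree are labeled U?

[S [U when cond do [S [U when cond do [S [M v := expr]]]]]]

2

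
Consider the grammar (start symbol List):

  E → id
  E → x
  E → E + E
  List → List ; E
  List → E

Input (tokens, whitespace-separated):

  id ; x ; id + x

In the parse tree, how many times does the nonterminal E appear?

5

[List [List [List [E id]] ; [E x]] ; [E [E id] + [E x]]]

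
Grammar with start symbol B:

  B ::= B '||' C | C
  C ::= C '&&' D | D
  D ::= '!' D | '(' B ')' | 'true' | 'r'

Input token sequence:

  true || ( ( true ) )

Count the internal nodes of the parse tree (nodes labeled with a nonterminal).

12

[B [B [C [D true]]] || [C [D ( [B [C [D ( [B [C [D true]]] )]]] )]]]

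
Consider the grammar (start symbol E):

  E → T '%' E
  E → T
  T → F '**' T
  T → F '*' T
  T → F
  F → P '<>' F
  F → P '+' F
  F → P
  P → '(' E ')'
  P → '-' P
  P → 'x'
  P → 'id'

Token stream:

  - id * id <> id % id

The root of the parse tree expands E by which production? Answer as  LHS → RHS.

[E [T [F [P - [P id]]] * [T [F [P id] <> [F [P id]]]]] % [E [T [F [P id]]]]]

E → T '%' E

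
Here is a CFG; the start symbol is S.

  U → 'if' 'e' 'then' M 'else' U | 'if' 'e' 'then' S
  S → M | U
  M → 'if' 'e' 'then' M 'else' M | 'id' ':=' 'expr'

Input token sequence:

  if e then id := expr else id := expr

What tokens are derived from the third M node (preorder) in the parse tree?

[S [M if e then [M id := expr] else [M id := expr]]]

id := expr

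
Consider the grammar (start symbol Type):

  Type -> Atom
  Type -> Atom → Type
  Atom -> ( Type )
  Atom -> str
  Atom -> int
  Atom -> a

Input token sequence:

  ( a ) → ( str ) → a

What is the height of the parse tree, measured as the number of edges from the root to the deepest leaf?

5

[Type [Atom ( [Type [Atom a]] )] → [Type [Atom ( [Type [Atom str]] )] → [Type [Atom a]]]]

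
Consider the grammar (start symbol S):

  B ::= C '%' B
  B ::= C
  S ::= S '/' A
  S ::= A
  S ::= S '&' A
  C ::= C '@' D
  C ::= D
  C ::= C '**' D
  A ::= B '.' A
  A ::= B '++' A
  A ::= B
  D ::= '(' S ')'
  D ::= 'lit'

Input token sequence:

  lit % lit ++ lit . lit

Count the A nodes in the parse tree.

[S [A [B [C [D lit]] % [B [C [D lit]]]] ++ [A [B [C [D lit]]] . [A [B [C [D lit]]]]]]]

3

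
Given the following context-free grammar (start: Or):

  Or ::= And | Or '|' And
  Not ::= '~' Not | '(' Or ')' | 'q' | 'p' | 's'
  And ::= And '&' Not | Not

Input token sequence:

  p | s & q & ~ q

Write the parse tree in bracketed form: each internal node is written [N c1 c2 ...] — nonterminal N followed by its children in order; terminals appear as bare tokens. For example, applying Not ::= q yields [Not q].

[Or [Or [And [Not p]]] | [And [And [And [Not s]] & [Not q]] & [Not ~ [Not q]]]]

Or
Or | And
And | And
Not | And
p | And
p | And & Not
p | And & Not & Not
p | Not & Not & Not
p | s & Not & Not
p | s & q & Not
p | s & q & ~ Not
p | s & q & ~ q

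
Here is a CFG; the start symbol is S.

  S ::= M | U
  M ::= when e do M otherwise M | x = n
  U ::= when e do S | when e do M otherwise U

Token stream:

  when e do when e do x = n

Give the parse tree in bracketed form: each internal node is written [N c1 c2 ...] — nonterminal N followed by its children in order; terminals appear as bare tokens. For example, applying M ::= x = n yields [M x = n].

S
U
when e do S
when e do U
when e do when e do S
when e do when e do M
when e do when e do x = n

[S [U when e do [S [U when e do [S [M x = n]]]]]]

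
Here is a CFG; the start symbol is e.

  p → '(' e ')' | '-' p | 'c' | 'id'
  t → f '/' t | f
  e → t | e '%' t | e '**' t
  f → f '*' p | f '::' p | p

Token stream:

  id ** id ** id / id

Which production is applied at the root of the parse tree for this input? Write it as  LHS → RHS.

[e [e [e [t [f [p id]]]] ** [t [f [p id]]]] ** [t [f [p id]] / [t [f [p id]]]]]

e → e '**' t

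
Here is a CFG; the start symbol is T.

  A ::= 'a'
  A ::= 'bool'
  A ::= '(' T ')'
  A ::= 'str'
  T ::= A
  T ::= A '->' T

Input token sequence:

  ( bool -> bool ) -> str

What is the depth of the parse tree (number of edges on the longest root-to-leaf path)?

5

[T [A ( [T [A bool] -> [T [A bool]]] )] -> [T [A str]]]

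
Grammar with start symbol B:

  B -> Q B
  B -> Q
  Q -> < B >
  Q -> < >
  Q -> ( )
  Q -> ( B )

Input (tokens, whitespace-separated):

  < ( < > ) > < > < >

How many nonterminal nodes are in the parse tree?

10

[B [Q < [B [Q ( [B [Q < >]] )]] >] [B [Q < >] [B [Q < >]]]]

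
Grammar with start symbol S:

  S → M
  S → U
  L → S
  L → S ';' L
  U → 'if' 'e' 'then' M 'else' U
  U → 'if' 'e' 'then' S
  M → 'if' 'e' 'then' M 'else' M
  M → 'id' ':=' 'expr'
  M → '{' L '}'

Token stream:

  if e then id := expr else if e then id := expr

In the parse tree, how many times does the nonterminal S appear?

[S [U if e then [M id := expr] else [U if e then [S [M id := expr]]]]]

2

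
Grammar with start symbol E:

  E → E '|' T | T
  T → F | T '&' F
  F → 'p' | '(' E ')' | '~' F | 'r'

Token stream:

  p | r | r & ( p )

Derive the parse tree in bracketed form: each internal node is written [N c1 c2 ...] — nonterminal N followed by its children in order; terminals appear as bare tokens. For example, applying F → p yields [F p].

[E [E [E [T [F p]]] | [T [F r]]] | [T [T [F r]] & [F ( [E [T [F p]]] )]]]

E
E | T
E | T | T
T | T | T
F | T | T
p | T | T
p | F | T
p | r | T
p | r | T & F
p | r | F & F
p | r | r & F
p | r | r & ( E )
p | r | r & ( T )
p | r | r & ( F )
p | r | r & ( p )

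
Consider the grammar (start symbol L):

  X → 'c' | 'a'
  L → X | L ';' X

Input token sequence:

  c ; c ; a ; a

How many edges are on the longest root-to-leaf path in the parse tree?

5

[L [L [L [L [X c]] ; [X c]] ; [X a]] ; [X a]]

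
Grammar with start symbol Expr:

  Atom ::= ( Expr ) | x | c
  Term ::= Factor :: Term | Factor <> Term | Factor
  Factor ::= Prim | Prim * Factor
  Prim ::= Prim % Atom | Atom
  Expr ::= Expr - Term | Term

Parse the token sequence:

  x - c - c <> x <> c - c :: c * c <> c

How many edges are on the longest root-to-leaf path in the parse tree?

[Expr [Expr [Expr [Expr [Term [Factor [Prim [Atom x]]]]] - [Term [Factor [Prim [Atom c]]]]] - [Term [Factor [Prim [Atom c]]] <> [Term [Factor [Prim [Atom x]]] <> [Term [Factor [Prim [Atom c]]]]]]] - [Term [Factor [Prim [Atom c]]] :: [Term [Factor [Prim [Atom c]] * [Factor [Prim [Atom c]]]] <> [Term [Factor [Prim [Atom c]]]]]]]

8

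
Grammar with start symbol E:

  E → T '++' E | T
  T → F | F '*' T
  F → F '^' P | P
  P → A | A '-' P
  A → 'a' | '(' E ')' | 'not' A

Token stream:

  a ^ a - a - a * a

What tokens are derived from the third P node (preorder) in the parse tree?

a - a

[E [T [F [F [P [A a]]] ^ [P [A a] - [P [A a] - [P [A a]]]]] * [T [F [P [A a]]]]]]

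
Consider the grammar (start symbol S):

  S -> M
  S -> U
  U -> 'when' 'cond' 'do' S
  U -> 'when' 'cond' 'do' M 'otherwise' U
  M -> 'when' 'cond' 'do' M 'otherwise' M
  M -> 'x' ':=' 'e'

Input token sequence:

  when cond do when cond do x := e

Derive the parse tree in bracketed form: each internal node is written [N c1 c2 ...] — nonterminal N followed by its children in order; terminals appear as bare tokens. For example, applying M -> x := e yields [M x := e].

S
U
when cond do S
when cond do U
when cond do when cond do S
when cond do when cond do M
when cond do when cond do x := e

[S [U when cond do [S [U when cond do [S [M x := e]]]]]]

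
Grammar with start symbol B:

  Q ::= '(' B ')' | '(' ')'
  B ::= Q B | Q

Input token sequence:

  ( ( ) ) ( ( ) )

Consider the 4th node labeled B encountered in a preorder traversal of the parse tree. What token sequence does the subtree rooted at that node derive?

( )

[B [Q ( [B [Q ( )]] )] [B [Q ( [B [Q ( )]] )]]]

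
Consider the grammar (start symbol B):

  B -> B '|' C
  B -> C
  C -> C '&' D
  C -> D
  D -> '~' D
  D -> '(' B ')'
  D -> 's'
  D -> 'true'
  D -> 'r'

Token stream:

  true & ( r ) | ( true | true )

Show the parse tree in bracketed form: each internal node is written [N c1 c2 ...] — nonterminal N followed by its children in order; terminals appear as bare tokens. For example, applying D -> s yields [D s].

[B [B [C [C [D true]] & [D ( [B [C [D r]]] )]]] | [C [D ( [B [B [C [D true]]] | [C [D true]]] )]]]

B
B | C
C | C
C & D | C
D & D | C
true & D | C
true & ( B ) | C
true & ( C ) | C
true & ( D ) | C
true & ( r ) | C
true & ( r ) | D
true & ( r ) | ( B )
true & ( r ) | ( B | C )
true & ( r ) | ( C | C )
true & ( r ) | ( D | C )
true & ( r ) | ( true | C )
true & ( r ) | ( true | D )
true & ( r ) | ( true | true )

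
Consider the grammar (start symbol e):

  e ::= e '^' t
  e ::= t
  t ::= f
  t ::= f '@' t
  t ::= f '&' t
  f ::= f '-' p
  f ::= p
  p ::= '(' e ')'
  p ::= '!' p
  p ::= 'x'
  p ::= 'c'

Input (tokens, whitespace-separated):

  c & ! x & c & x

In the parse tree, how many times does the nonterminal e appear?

1

[e [t [f [p c]] & [t [f [p ! [p x]]] & [t [f [p c]] & [t [f [p x]]]]]]]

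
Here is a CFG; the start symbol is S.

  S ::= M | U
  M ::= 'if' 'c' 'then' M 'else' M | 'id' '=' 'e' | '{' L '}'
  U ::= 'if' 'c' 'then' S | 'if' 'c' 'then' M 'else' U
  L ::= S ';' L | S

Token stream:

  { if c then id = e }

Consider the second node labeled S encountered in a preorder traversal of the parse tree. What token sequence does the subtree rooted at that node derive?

if c then id = e

[S [M { [L [S [U if c then [S [M id = e]]]]] }]]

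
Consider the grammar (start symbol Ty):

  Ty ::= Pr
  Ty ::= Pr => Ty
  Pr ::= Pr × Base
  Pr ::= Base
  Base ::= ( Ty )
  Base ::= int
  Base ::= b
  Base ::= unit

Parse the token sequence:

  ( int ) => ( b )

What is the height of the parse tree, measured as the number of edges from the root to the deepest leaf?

7

[Ty [Pr [Base ( [Ty [Pr [Base int]]] )]] => [Ty [Pr [Base ( [Ty [Pr [Base b]]] )]]]]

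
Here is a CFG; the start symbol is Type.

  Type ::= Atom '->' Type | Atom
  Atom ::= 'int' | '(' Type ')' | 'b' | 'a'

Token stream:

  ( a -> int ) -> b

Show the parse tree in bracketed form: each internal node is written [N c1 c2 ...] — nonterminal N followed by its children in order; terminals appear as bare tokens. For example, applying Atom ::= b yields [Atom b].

Type
Atom -> Type
( Type ) -> Type
( Atom -> Type ) -> Type
( a -> Type ) -> Type
( a -> Atom ) -> Type
( a -> int ) -> Type
( a -> int ) -> Atom
( a -> int ) -> b

[Type [Atom ( [Type [Atom a] -> [Type [Atom int]]] )] -> [Type [Atom b]]]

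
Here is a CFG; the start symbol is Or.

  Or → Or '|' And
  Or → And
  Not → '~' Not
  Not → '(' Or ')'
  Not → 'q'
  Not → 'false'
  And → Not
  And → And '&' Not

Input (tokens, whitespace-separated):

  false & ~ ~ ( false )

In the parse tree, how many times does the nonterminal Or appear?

[Or [And [And [Not false]] & [Not ~ [Not ~ [Not ( [Or [And [Not false]]] )]]]]]

2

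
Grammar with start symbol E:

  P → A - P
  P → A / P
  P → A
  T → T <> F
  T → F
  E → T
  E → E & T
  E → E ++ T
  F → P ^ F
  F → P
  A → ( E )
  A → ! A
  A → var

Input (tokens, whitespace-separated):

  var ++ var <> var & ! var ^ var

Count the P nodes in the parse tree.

[E [E [E [T [F [P [A var]]]]] ++ [T [T [F [P [A var]]]] <> [F [P [A var]]]]] & [T [F [P [A ! [A var]]] ^ [F [P [A var]]]]]]

5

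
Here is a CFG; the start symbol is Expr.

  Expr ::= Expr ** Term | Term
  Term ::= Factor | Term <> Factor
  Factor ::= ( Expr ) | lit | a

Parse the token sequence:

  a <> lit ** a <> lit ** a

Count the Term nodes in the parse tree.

[Expr [Expr [Expr [Term [Term [Factor a]] <> [Factor lit]]] ** [Term [Term [Factor a]] <> [Factor lit]]] ** [Term [Factor a]]]

5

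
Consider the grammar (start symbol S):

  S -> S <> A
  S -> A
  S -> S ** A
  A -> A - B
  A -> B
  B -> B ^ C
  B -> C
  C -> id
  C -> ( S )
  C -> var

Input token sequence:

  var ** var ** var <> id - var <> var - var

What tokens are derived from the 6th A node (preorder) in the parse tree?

var - var

[S [S [S [S [S [A [B [C var]]]] ** [A [B [C var]]]] ** [A [B [C var]]]] <> [A [A [B [C id]]] - [B [C var]]]] <> [A [A [B [C var]]] - [B [C var]]]]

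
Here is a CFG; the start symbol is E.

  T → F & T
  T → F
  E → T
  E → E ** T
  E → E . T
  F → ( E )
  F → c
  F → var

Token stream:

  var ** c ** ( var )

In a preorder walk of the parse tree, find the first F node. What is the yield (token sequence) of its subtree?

var

[E [E [E [T [F var]]] ** [T [F c]]] ** [T [F ( [E [T [F var]]] )]]]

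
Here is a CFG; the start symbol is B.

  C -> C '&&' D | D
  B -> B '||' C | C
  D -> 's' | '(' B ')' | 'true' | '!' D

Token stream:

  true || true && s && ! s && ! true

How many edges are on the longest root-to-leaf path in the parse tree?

[B [B [C [D true]]] || [C [C [C [C [D true]] && [D s]] && [D ! [D s]]] && [D ! [D true]]]]

6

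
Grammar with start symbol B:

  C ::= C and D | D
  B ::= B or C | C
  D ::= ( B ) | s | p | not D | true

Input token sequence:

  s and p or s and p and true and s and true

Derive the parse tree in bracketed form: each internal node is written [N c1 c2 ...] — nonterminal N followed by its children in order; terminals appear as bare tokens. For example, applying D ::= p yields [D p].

[B [B [C [C [D s]] and [D p]]] or [C [C [C [C [C [D s]] and [D p]] and [D true]] and [D s]] and [D true]]]

B
B or C
C or C
C and D or C
D and D or C
s and D or C
s and p or C
s and p or C and D
s and p or C and D and D
s and p or C and D and D and D
s and p or C and D and D and D and D
s and p or D and D and D and D and D
s and p or s and D and D and D and D
s and p or s and p and D and D and D
s and p or s and p and true and D and D
s and p or s and p and true and s and D
s and p or s and p and true and s and true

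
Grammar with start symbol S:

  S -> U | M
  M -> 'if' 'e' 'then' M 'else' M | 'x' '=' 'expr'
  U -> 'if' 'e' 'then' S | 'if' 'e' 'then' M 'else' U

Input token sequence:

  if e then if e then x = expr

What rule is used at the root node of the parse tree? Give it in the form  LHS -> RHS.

S -> U

[S [U if e then [S [U if e then [S [M x = expr]]]]]]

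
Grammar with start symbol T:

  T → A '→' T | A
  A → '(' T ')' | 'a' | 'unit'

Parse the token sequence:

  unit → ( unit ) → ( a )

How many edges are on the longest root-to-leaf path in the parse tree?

6

[T [A unit] → [T [A ( [T [A unit]] )] → [T [A ( [T [A a]] )]]]]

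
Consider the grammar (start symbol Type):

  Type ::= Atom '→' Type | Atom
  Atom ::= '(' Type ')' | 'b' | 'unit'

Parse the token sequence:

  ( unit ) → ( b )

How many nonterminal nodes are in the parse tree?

8

[Type [Atom ( [Type [Atom unit]] )] → [Type [Atom ( [Type [Atom b]] )]]]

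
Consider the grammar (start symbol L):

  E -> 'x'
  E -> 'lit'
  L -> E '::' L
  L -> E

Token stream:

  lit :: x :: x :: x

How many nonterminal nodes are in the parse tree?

8

[L [E lit] :: [L [E x] :: [L [E x] :: [L [E x]]]]]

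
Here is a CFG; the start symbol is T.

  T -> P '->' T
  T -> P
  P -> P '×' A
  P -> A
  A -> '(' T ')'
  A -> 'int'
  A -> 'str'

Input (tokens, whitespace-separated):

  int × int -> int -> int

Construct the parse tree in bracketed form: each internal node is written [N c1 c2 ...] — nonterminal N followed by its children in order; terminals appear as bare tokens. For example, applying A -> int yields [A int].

[T [P [P [A int]] × [A int]] -> [T [P [A int]] -> [T [P [A int]]]]]

T
P -> T
P × A -> T
A × A -> T
int × A -> T
int × int -> T
int × int -> P -> T
int × int -> A -> T
int × int -> int -> T
int × int -> int -> P
int × int -> int -> A
int × int -> int -> int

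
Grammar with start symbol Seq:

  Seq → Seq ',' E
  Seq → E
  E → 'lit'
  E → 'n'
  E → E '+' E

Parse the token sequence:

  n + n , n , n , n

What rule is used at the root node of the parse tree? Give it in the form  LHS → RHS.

[Seq [Seq [Seq [Seq [E [E n] + [E n]]] , [E n]] , [E n]] , [E n]]

Seq → Seq ',' E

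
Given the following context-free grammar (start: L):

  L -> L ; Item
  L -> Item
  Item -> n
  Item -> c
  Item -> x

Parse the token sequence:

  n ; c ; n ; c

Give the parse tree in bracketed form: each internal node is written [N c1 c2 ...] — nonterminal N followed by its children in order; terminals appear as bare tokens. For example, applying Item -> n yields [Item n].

L
L ; Item
L ; Item ; Item
L ; Item ; Item ; Item
Item ; Item ; Item ; Item
n ; Item ; Item ; Item
n ; c ; Item ; Item
n ; c ; n ; Item
n ; c ; n ; c

[L [L [L [L [Item n]] ; [Item c]] ; [Item n]] ; [Item c]]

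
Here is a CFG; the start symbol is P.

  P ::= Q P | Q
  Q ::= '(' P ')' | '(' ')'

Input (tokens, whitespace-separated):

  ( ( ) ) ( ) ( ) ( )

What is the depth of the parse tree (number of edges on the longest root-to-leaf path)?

[P [Q ( [P [Q ( )]] )] [P [Q ( )] [P [Q ( )] [P [Q ( )]]]]]

5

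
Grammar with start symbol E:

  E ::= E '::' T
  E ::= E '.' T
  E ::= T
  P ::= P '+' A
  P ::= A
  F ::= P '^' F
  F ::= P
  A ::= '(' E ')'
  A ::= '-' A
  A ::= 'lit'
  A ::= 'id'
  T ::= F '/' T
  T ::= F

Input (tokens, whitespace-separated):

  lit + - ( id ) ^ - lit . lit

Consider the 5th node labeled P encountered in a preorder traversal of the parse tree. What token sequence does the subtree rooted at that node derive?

lit

[E [E [T [F [P [P [A lit]] + [A - [A ( [E [T [F [P [A id]]]]] )]]] ^ [F [P [A - [A lit]]]]]]] . [T [F [P [A lit]]]]]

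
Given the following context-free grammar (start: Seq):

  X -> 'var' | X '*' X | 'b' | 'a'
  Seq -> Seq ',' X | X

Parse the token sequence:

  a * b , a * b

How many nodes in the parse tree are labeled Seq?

[Seq [Seq [X [X a] * [X b]]] , [X [X a] * [X b]]]

2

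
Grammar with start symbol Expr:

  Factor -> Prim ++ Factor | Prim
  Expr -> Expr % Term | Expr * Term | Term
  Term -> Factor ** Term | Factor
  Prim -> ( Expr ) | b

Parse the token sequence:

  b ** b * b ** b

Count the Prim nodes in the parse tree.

[Expr [Expr [Term [Factor [Prim b]] ** [Term [Factor [Prim b]]]]] * [Term [Factor [Prim b]] ** [Term [Factor [Prim b]]]]]

4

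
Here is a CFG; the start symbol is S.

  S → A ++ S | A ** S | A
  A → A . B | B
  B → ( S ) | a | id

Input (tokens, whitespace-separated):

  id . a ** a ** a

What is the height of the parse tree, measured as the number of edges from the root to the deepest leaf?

[S [A [A [B id]] . [B a]] ** [S [A [B a]] ** [S [A [B a]]]]]

5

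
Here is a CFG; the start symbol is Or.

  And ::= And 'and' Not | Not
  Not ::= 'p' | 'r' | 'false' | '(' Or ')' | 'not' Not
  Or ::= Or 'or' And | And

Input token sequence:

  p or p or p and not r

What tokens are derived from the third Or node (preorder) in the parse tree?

[Or [Or [Or [And [Not p]]] or [And [Not p]]] or [And [And [Not p]] and [Not not [Not r]]]]

p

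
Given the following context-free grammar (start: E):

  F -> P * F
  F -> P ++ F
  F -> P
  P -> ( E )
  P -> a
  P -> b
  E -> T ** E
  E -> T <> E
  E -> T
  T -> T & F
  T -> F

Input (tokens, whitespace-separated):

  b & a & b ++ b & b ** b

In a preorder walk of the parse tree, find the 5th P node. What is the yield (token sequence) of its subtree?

[E [T [T [T [T [F [P b]]] & [F [P a]]] & [F [P b] ++ [F [P b]]]] & [F [P b]]] ** [E [T [F [P b]]]]]

b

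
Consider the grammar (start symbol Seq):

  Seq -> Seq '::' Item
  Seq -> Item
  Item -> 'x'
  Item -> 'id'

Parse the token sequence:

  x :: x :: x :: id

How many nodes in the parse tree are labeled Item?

4

[Seq [Seq [Seq [Seq [Item x]] :: [Item x]] :: [Item x]] :: [Item id]]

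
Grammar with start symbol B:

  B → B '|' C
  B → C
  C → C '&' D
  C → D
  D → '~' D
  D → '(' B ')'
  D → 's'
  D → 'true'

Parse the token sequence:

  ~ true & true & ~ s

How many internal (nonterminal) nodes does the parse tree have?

[B [C [C [C [D ~ [D true]]] & [D true]] & [D ~ [D s]]]]

9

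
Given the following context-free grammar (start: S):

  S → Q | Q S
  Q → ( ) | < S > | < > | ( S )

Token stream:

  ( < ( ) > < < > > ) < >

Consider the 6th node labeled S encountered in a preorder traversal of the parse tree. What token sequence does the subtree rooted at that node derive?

[S [Q ( [S [Q < [S [Q ( )]] >] [S [Q < [S [Q < >]] >]]] )] [S [Q < >]]]

< >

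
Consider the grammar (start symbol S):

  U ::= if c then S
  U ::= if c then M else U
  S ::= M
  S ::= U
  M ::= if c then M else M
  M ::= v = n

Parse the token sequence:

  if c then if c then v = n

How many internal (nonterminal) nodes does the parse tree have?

[S [U if c then [S [U if c then [S [M v = n]]]]]]

6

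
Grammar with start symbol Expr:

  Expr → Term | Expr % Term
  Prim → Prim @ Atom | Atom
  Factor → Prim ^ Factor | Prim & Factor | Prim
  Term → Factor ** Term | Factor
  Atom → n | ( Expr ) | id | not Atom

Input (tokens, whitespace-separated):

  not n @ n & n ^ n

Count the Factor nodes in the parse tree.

[Expr [Term [Factor [Prim [Prim [Atom not [Atom n]]] @ [Atom n]] & [Factor [Prim [Atom n]] ^ [Factor [Prim [Atom n]]]]]]]

3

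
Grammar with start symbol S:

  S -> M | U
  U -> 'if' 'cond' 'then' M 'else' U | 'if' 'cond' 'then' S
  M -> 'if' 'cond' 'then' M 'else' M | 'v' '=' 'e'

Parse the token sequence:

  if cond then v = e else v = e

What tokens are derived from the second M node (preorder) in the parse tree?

v = e

[S [M if cond then [M v = e] else [M v = e]]]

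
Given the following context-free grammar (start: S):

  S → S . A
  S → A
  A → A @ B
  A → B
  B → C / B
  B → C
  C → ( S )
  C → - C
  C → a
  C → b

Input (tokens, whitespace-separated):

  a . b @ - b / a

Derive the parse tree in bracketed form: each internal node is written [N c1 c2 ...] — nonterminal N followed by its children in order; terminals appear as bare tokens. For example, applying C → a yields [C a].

S
S . A
A . A
B . A
C . A
a . A
a . A @ B
a . B @ B
a . C @ B
a . b @ B
a . b @ C / B
a . b @ - C / B
a . b @ - b / B
a . b @ - b / C
a . b @ - b / a

[S [S [A [B [C a]]]] . [A [A [B [C b]]] @ [B [C - [C b]] / [B [C a]]]]]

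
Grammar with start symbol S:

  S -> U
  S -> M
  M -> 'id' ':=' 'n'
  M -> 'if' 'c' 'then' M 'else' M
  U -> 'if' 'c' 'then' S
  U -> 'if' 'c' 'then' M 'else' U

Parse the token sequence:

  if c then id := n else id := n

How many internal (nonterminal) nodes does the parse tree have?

4

[S [M if c then [M id := n] else [M id := n]]]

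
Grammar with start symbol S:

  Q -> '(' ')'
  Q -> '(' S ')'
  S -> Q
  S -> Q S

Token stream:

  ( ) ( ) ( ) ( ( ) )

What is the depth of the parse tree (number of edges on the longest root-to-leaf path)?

7

[S [Q ( )] [S [Q ( )] [S [Q ( )] [S [Q ( [S [Q ( )]] )]]]]]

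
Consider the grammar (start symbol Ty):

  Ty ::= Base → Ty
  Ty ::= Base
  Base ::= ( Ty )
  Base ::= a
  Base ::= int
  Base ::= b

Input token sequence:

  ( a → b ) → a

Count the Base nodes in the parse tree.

4

[Ty [Base ( [Ty [Base a] → [Ty [Base b]]] )] → [Ty [Base a]]]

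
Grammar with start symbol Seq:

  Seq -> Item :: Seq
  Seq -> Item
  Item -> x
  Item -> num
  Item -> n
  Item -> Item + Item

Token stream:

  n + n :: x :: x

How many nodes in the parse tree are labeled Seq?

[Seq [Item [Item n] + [Item n]] :: [Seq [Item x] :: [Seq [Item x]]]]

3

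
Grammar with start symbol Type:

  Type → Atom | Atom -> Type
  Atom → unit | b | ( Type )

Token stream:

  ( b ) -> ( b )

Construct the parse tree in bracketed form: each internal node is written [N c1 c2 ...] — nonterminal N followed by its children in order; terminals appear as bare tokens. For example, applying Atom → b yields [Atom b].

[Type [Atom ( [Type [Atom b]] )] -> [Type [Atom ( [Type [Atom b]] )]]]

Type
Atom -> Type
( Type ) -> Type
( Atom ) -> Type
( b ) -> Type
( b ) -> Atom
( b ) -> ( Type )
( b ) -> ( Atom )
( b ) -> ( b )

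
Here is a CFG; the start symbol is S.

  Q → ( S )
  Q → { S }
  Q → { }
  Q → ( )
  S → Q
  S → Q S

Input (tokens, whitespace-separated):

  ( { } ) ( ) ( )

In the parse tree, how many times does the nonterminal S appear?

[S [Q ( [S [Q { }]] )] [S [Q ( )] [S [Q ( )]]]]

4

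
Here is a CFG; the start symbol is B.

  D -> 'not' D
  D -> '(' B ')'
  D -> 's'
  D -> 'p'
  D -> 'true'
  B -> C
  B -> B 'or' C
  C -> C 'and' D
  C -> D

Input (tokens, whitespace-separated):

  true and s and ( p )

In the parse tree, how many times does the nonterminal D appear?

4

[B [C [C [C [D true]] and [D s]] and [D ( [B [C [D p]]] )]]]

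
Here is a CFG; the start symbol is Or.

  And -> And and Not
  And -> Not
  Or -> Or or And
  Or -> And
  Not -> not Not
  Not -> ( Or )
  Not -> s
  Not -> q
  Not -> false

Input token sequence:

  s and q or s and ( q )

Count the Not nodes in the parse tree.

5

[Or [Or [And [And [Not s]] and [Not q]]] or [And [And [Not s]] and [Not ( [Or [And [Not q]]] )]]]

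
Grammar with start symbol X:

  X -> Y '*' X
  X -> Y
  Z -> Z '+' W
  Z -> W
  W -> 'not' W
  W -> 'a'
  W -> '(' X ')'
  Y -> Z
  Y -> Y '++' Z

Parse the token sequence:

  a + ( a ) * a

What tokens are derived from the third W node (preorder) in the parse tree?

a

[X [Y [Z [Z [W a]] + [W ( [X [Y [Z [W a]]]] )]]] * [X [Y [Z [W a]]]]]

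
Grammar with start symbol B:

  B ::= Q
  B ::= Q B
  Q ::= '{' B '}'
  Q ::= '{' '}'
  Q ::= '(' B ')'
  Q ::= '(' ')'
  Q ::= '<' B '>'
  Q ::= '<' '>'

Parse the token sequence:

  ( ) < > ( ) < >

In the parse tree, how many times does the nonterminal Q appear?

[B [Q ( )] [B [Q < >] [B [Q ( )] [B [Q < >]]]]]

4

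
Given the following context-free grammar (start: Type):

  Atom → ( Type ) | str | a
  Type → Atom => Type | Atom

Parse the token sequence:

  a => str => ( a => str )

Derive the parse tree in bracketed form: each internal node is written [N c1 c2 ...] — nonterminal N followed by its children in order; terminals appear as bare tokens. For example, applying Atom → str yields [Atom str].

Type
Atom => Type
a => Type
a => Atom => Type
a => str => Type
a => str => Atom
a => str => ( Type )
a => str => ( Atom => Type )
a => str => ( a => Type )
a => str => ( a => Atom )
a => str => ( a => str )

[Type [Atom a] => [Type [Atom str] => [Type [Atom ( [Type [Atom a] => [Type [Atom str]]] )]]]]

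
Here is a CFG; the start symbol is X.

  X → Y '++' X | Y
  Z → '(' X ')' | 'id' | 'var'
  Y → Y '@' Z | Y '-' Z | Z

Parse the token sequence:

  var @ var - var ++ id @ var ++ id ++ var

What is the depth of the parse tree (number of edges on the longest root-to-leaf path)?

[X [Y [Y [Y [Z var]] @ [Z var]] - [Z var]] ++ [X [Y [Y [Z id]] @ [Z var]] ++ [X [Y [Z id]] ++ [X [Y [Z var]]]]]]

6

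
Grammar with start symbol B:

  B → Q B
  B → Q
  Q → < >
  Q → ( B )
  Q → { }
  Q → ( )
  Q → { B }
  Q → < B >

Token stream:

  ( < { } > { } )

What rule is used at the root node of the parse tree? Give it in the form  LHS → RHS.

[B [Q ( [B [Q < [B [Q { }]] >] [B [Q { }]]] )]]

B → Q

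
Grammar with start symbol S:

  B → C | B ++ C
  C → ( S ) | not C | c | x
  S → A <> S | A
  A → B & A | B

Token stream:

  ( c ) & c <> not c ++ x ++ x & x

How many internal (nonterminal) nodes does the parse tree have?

23

[S [A [B [C ( [S [A [B [C c]]]] )]] & [A [B [C c]]]] <> [S [A [B [B [B [C not [C c]]] ++ [C x]] ++ [C x]] & [A [B [C x]]]]]]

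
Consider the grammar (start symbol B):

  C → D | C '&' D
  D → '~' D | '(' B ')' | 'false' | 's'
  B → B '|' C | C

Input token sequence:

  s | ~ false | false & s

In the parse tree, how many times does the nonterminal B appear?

3

[B [B [B [C [D s]]] | [C [D ~ [D false]]]] | [C [C [D false]] & [D s]]]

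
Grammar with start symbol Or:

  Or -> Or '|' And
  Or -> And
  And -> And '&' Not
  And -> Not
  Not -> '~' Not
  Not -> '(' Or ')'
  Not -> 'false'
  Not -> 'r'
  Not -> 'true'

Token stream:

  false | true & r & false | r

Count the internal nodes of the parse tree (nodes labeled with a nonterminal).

[Or [Or [Or [And [Not false]]] | [And [And [And [Not true]] & [Not r]] & [Not false]]] | [And [Not r]]]

13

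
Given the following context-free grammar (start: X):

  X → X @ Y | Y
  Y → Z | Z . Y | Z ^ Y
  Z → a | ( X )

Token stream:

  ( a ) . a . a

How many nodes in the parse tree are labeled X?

[X [Y [Z ( [X [Y [Z a]]] )] . [Y [Z a] . [Y [Z a]]]]]

2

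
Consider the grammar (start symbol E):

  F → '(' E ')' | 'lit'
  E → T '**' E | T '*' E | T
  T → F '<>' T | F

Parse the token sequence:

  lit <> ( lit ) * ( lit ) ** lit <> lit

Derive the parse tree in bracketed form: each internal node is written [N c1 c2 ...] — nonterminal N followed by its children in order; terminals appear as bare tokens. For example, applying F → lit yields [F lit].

E
T * E
F <> T * E
lit <> T * E
lit <> F * E
lit <> ( E ) * E
lit <> ( T ) * E
lit <> ( F ) * E
lit <> ( lit ) * E
lit <> ( lit ) * T ** E
lit <> ( lit ) * F ** E
lit <> ( lit ) * ( E ) ** E
lit <> ( lit ) * ( T ) ** E
lit <> ( lit ) * ( F ) ** E
lit <> ( lit ) * ( lit ) ** E
lit <> ( lit ) * ( lit ) ** T
lit <> ( lit ) * ( lit ) ** F <> T
lit <> ( lit ) * ( lit ) ** lit <> T
lit <> ( lit ) * ( lit ) ** lit <> F
lit <> ( lit ) * ( lit ) ** lit <> lit

[E [T [F lit] <> [T [F ( [E [T [F lit]]] )]]] * [E [T [F ( [E [T [F lit]]] )]] ** [E [T [F lit] <> [T [F lit]]]]]]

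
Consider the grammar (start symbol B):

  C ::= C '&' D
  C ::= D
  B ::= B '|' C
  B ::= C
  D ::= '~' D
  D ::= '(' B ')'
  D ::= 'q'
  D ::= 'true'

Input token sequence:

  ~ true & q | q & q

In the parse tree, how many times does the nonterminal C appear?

[B [B [C [C [D ~ [D true]]] & [D q]]] | [C [C [D q]] & [D q]]]

4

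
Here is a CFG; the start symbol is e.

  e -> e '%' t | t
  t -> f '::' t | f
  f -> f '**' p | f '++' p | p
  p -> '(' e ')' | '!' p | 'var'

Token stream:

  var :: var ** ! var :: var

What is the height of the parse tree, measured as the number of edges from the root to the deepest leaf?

[e [t [f [p var]] :: [t [f [f [p var]] ** [p ! [p var]]] :: [t [f [p var]]]]]]

6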